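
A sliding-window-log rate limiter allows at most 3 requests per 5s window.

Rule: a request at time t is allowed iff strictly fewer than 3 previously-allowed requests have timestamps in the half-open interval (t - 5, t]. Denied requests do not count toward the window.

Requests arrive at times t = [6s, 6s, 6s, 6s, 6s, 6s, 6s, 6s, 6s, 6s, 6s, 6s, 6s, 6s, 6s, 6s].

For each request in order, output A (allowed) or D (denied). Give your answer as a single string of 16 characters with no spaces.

Answer: AAADDDDDDDDDDDDD

Derivation:
Tracking allowed requests in the window:
  req#1 t=6s: ALLOW
  req#2 t=6s: ALLOW
  req#3 t=6s: ALLOW
  req#4 t=6s: DENY
  req#5 t=6s: DENY
  req#6 t=6s: DENY
  req#7 t=6s: DENY
  req#8 t=6s: DENY
  req#9 t=6s: DENY
  req#10 t=6s: DENY
  req#11 t=6s: DENY
  req#12 t=6s: DENY
  req#13 t=6s: DENY
  req#14 t=6s: DENY
  req#15 t=6s: DENY
  req#16 t=6s: DENY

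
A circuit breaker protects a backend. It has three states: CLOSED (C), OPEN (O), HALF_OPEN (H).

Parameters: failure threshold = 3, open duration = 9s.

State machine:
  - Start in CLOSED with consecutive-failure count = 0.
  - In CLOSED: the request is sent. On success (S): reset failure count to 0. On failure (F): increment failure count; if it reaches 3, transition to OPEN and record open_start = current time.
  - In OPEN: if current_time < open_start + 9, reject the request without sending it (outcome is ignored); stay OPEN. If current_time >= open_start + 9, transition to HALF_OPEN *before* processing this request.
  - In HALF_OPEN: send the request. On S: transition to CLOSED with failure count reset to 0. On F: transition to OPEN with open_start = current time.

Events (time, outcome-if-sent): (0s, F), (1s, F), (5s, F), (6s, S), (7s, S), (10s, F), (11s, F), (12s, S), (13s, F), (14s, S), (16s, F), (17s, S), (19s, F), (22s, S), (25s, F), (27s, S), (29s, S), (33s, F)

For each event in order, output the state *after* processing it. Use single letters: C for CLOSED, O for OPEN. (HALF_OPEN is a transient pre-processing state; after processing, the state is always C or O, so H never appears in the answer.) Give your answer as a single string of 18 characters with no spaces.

State after each event:
  event#1 t=0s outcome=F: state=CLOSED
  event#2 t=1s outcome=F: state=CLOSED
  event#3 t=5s outcome=F: state=OPEN
  event#4 t=6s outcome=S: state=OPEN
  event#5 t=7s outcome=S: state=OPEN
  event#6 t=10s outcome=F: state=OPEN
  event#7 t=11s outcome=F: state=OPEN
  event#8 t=12s outcome=S: state=OPEN
  event#9 t=13s outcome=F: state=OPEN
  event#10 t=14s outcome=S: state=CLOSED
  event#11 t=16s outcome=F: state=CLOSED
  event#12 t=17s outcome=S: state=CLOSED
  event#13 t=19s outcome=F: state=CLOSED
  event#14 t=22s outcome=S: state=CLOSED
  event#15 t=25s outcome=F: state=CLOSED
  event#16 t=27s outcome=S: state=CLOSED
  event#17 t=29s outcome=S: state=CLOSED
  event#18 t=33s outcome=F: state=CLOSED

Answer: CCOOOOOOOCCCCCCCCC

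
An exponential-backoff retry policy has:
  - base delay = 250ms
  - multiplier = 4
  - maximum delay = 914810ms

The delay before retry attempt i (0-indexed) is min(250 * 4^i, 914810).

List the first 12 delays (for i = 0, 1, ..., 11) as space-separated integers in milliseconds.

Answer: 250 1000 4000 16000 64000 256000 914810 914810 914810 914810 914810 914810

Derivation:
Computing each delay:
  i=0: min(250*4^0, 914810) = 250
  i=1: min(250*4^1, 914810) = 1000
  i=2: min(250*4^2, 914810) = 4000
  i=3: min(250*4^3, 914810) = 16000
  i=4: min(250*4^4, 914810) = 64000
  i=5: min(250*4^5, 914810) = 256000
  i=6: min(250*4^6, 914810) = 914810
  i=7: min(250*4^7, 914810) = 914810
  i=8: min(250*4^8, 914810) = 914810
  i=9: min(250*4^9, 914810) = 914810
  i=10: min(250*4^10, 914810) = 914810
  i=11: min(250*4^11, 914810) = 914810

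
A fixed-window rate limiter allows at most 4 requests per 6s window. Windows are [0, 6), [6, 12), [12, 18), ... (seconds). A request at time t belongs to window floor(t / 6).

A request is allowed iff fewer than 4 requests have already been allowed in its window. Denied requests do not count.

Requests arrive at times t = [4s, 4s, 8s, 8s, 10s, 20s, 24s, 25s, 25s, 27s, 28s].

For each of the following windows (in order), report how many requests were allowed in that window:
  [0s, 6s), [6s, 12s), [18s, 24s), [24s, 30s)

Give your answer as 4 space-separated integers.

Processing requests:
  req#1 t=4s (window 0): ALLOW
  req#2 t=4s (window 0): ALLOW
  req#3 t=8s (window 1): ALLOW
  req#4 t=8s (window 1): ALLOW
  req#5 t=10s (window 1): ALLOW
  req#6 t=20s (window 3): ALLOW
  req#7 t=24s (window 4): ALLOW
  req#8 t=25s (window 4): ALLOW
  req#9 t=25s (window 4): ALLOW
  req#10 t=27s (window 4): ALLOW
  req#11 t=28s (window 4): DENY

Allowed counts by window: 2 3 1 4

Answer: 2 3 1 4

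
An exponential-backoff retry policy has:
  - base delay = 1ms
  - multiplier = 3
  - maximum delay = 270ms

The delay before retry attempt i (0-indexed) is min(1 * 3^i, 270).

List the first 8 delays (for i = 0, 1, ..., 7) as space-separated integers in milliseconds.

Answer: 1 3 9 27 81 243 270 270

Derivation:
Computing each delay:
  i=0: min(1*3^0, 270) = 1
  i=1: min(1*3^1, 270) = 3
  i=2: min(1*3^2, 270) = 9
  i=3: min(1*3^3, 270) = 27
  i=4: min(1*3^4, 270) = 81
  i=5: min(1*3^5, 270) = 243
  i=6: min(1*3^6, 270) = 270
  i=7: min(1*3^7, 270) = 270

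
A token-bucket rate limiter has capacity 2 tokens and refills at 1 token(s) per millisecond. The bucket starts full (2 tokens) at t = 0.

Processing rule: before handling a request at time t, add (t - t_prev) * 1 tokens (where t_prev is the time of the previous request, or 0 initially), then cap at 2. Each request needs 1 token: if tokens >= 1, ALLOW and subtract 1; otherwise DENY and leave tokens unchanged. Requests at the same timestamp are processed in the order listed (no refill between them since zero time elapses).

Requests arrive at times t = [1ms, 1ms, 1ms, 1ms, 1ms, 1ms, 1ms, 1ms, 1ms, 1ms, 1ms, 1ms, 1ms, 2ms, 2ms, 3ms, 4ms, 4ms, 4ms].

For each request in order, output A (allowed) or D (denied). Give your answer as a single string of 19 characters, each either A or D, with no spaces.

Answer: AADDDDDDDDDDDADAADD

Derivation:
Simulating step by step:
  req#1 t=1ms: ALLOW
  req#2 t=1ms: ALLOW
  req#3 t=1ms: DENY
  req#4 t=1ms: DENY
  req#5 t=1ms: DENY
  req#6 t=1ms: DENY
  req#7 t=1ms: DENY
  req#8 t=1ms: DENY
  req#9 t=1ms: DENY
  req#10 t=1ms: DENY
  req#11 t=1ms: DENY
  req#12 t=1ms: DENY
  req#13 t=1ms: DENY
  req#14 t=2ms: ALLOW
  req#15 t=2ms: DENY
  req#16 t=3ms: ALLOW
  req#17 t=4ms: ALLOW
  req#18 t=4ms: DENY
  req#19 t=4ms: DENY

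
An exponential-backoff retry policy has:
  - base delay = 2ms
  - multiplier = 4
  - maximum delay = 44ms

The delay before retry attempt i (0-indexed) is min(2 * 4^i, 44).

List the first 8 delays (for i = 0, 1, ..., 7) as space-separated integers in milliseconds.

Computing each delay:
  i=0: min(2*4^0, 44) = 2
  i=1: min(2*4^1, 44) = 8
  i=2: min(2*4^2, 44) = 32
  i=3: min(2*4^3, 44) = 44
  i=4: min(2*4^4, 44) = 44
  i=5: min(2*4^5, 44) = 44
  i=6: min(2*4^6, 44) = 44
  i=7: min(2*4^7, 44) = 44

Answer: 2 8 32 44 44 44 44 44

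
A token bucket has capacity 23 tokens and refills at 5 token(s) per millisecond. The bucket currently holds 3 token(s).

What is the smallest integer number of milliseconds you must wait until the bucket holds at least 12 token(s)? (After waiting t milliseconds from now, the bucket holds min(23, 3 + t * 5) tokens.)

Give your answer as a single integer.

Answer: 2

Derivation:
Need 3 + t * 5 >= 12, so t >= 9/5.
Smallest integer t = ceil(9/5) = 2.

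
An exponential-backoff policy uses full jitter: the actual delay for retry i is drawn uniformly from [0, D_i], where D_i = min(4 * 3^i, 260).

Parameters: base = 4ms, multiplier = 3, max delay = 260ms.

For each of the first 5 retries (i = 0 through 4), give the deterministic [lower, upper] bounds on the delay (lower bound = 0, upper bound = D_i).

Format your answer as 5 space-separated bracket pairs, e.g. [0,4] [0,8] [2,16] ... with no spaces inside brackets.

Answer: [0,4] [0,12] [0,36] [0,108] [0,260]

Derivation:
Computing bounds per retry:
  i=0: D_i=min(4*3^0,260)=4, bounds=[0,4]
  i=1: D_i=min(4*3^1,260)=12, bounds=[0,12]
  i=2: D_i=min(4*3^2,260)=36, bounds=[0,36]
  i=3: D_i=min(4*3^3,260)=108, bounds=[0,108]
  i=4: D_i=min(4*3^4,260)=260, bounds=[0,260]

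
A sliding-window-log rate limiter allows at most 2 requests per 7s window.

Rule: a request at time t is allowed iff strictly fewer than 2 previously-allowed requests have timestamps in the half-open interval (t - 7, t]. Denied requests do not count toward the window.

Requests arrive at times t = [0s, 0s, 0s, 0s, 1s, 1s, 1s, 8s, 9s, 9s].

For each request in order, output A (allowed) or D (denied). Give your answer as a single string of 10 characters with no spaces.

Answer: AADDDDDAAD

Derivation:
Tracking allowed requests in the window:
  req#1 t=0s: ALLOW
  req#2 t=0s: ALLOW
  req#3 t=0s: DENY
  req#4 t=0s: DENY
  req#5 t=1s: DENY
  req#6 t=1s: DENY
  req#7 t=1s: DENY
  req#8 t=8s: ALLOW
  req#9 t=9s: ALLOW
  req#10 t=9s: DENY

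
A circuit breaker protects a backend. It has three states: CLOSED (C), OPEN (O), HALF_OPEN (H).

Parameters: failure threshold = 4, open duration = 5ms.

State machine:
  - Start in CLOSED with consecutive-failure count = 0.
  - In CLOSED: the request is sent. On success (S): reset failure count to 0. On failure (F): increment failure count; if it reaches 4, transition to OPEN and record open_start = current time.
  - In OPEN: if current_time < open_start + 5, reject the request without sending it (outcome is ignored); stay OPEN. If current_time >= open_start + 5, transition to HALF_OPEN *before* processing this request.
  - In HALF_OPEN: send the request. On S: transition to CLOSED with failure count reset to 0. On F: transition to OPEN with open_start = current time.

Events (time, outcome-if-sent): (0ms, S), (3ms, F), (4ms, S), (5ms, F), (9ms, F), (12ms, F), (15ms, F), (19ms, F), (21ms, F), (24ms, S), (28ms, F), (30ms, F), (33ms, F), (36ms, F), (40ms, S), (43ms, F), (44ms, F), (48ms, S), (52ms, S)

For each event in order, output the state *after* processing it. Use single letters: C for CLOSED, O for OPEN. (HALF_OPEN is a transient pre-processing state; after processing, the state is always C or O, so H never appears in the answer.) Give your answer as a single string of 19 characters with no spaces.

State after each event:
  event#1 t=0ms outcome=S: state=CLOSED
  event#2 t=3ms outcome=F: state=CLOSED
  event#3 t=4ms outcome=S: state=CLOSED
  event#4 t=5ms outcome=F: state=CLOSED
  event#5 t=9ms outcome=F: state=CLOSED
  event#6 t=12ms outcome=F: state=CLOSED
  event#7 t=15ms outcome=F: state=OPEN
  event#8 t=19ms outcome=F: state=OPEN
  event#9 t=21ms outcome=F: state=OPEN
  event#10 t=24ms outcome=S: state=OPEN
  event#11 t=28ms outcome=F: state=OPEN
  event#12 t=30ms outcome=F: state=OPEN
  event#13 t=33ms outcome=F: state=OPEN
  event#14 t=36ms outcome=F: state=OPEN
  event#15 t=40ms outcome=S: state=CLOSED
  event#16 t=43ms outcome=F: state=CLOSED
  event#17 t=44ms outcome=F: state=CLOSED
  event#18 t=48ms outcome=S: state=CLOSED
  event#19 t=52ms outcome=S: state=CLOSED

Answer: CCCCCCOOOOOOOOCCCCC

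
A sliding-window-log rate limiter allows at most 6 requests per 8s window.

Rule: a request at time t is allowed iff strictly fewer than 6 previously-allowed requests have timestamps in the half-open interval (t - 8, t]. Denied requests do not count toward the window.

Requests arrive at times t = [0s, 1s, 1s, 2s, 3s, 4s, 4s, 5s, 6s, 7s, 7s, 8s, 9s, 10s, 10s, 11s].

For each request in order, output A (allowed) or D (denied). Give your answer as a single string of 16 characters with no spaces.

Answer: AAAAAADDDDDAAAAA

Derivation:
Tracking allowed requests in the window:
  req#1 t=0s: ALLOW
  req#2 t=1s: ALLOW
  req#3 t=1s: ALLOW
  req#4 t=2s: ALLOW
  req#5 t=3s: ALLOW
  req#6 t=4s: ALLOW
  req#7 t=4s: DENY
  req#8 t=5s: DENY
  req#9 t=6s: DENY
  req#10 t=7s: DENY
  req#11 t=7s: DENY
  req#12 t=8s: ALLOW
  req#13 t=9s: ALLOW
  req#14 t=10s: ALLOW
  req#15 t=10s: ALLOW
  req#16 t=11s: ALLOW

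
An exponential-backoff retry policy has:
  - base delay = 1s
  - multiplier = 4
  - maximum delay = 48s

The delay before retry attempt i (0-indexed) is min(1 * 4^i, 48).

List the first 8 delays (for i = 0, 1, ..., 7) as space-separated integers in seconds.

Computing each delay:
  i=0: min(1*4^0, 48) = 1
  i=1: min(1*4^1, 48) = 4
  i=2: min(1*4^2, 48) = 16
  i=3: min(1*4^3, 48) = 48
  i=4: min(1*4^4, 48) = 48
  i=5: min(1*4^5, 48) = 48
  i=6: min(1*4^6, 48) = 48
  i=7: min(1*4^7, 48) = 48

Answer: 1 4 16 48 48 48 48 48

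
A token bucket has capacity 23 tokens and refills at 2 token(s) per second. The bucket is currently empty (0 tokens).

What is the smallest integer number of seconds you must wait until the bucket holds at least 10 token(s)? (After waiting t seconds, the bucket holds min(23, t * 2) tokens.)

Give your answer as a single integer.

Need t * 2 >= 10, so t >= 10/2.
Smallest integer t = ceil(10/2) = 5.

Answer: 5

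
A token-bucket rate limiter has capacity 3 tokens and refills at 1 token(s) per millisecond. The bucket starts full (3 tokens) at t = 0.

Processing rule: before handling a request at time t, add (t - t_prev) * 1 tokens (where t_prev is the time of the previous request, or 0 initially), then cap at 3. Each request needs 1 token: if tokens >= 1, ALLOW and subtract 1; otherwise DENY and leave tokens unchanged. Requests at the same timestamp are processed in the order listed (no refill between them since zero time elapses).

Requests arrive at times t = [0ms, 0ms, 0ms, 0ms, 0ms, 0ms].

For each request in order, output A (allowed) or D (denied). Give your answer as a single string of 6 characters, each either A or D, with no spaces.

Simulating step by step:
  req#1 t=0ms: ALLOW
  req#2 t=0ms: ALLOW
  req#3 t=0ms: ALLOW
  req#4 t=0ms: DENY
  req#5 t=0ms: DENY
  req#6 t=0ms: DENY

Answer: AAADDD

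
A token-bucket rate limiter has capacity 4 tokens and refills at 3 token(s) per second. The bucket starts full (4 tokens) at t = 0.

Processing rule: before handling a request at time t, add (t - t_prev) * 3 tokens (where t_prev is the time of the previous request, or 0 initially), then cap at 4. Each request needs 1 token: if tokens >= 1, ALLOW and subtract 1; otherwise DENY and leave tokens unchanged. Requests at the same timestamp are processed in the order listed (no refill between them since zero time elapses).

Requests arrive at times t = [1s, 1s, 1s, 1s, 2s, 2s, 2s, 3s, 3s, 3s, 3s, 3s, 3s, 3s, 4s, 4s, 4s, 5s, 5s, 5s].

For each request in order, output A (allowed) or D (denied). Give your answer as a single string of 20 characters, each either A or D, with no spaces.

Simulating step by step:
  req#1 t=1s: ALLOW
  req#2 t=1s: ALLOW
  req#3 t=1s: ALLOW
  req#4 t=1s: ALLOW
  req#5 t=2s: ALLOW
  req#6 t=2s: ALLOW
  req#7 t=2s: ALLOW
  req#8 t=3s: ALLOW
  req#9 t=3s: ALLOW
  req#10 t=3s: ALLOW
  req#11 t=3s: DENY
  req#12 t=3s: DENY
  req#13 t=3s: DENY
  req#14 t=3s: DENY
  req#15 t=4s: ALLOW
  req#16 t=4s: ALLOW
  req#17 t=4s: ALLOW
  req#18 t=5s: ALLOW
  req#19 t=5s: ALLOW
  req#20 t=5s: ALLOW

Answer: AAAAAAAAAADDDDAAAAAA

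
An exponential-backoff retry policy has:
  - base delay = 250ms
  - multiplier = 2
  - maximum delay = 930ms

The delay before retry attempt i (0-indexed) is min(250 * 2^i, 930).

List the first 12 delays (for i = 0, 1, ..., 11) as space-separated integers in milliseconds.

Computing each delay:
  i=0: min(250*2^0, 930) = 250
  i=1: min(250*2^1, 930) = 500
  i=2: min(250*2^2, 930) = 930
  i=3: min(250*2^3, 930) = 930
  i=4: min(250*2^4, 930) = 930
  i=5: min(250*2^5, 930) = 930
  i=6: min(250*2^6, 930) = 930
  i=7: min(250*2^7, 930) = 930
  i=8: min(250*2^8, 930) = 930
  i=9: min(250*2^9, 930) = 930
  i=10: min(250*2^10, 930) = 930
  i=11: min(250*2^11, 930) = 930

Answer: 250 500 930 930 930 930 930 930 930 930 930 930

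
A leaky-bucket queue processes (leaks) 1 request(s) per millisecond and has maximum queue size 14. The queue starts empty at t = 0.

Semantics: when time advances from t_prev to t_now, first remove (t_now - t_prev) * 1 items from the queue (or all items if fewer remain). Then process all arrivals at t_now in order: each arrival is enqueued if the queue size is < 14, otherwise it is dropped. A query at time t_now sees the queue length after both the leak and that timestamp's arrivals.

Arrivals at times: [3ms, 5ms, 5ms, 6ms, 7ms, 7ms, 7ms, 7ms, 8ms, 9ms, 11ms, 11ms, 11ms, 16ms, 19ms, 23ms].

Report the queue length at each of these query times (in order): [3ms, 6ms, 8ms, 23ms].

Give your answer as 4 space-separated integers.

Queue lengths at query times:
  query t=3ms: backlog = 1
  query t=6ms: backlog = 2
  query t=8ms: backlog = 5
  query t=23ms: backlog = 1

Answer: 1 2 5 1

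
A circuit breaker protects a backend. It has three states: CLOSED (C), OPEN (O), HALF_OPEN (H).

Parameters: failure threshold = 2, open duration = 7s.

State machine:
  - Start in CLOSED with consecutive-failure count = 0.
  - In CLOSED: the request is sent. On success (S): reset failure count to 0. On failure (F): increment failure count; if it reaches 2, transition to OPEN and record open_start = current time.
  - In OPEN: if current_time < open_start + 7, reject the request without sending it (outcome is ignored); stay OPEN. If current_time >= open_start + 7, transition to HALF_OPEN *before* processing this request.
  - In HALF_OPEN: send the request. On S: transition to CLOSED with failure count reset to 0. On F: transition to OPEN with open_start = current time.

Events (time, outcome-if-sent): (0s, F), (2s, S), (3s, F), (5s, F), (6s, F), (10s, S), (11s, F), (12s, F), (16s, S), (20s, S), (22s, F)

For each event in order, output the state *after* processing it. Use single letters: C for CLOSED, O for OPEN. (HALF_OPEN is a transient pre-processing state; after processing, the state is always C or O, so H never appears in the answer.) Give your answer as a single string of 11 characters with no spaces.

State after each event:
  event#1 t=0s outcome=F: state=CLOSED
  event#2 t=2s outcome=S: state=CLOSED
  event#3 t=3s outcome=F: state=CLOSED
  event#4 t=5s outcome=F: state=OPEN
  event#5 t=6s outcome=F: state=OPEN
  event#6 t=10s outcome=S: state=OPEN
  event#7 t=11s outcome=F: state=OPEN
  event#8 t=12s outcome=F: state=OPEN
  event#9 t=16s outcome=S: state=OPEN
  event#10 t=20s outcome=S: state=CLOSED
  event#11 t=22s outcome=F: state=CLOSED

Answer: CCCOOOOOOCC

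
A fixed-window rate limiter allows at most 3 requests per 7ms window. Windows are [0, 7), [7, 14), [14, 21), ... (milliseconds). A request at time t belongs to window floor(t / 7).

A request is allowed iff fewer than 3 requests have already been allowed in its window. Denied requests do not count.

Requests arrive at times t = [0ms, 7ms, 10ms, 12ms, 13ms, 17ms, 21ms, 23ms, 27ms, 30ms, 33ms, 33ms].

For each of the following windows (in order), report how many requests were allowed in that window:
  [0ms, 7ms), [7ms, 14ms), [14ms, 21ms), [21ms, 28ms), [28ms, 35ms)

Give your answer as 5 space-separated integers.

Processing requests:
  req#1 t=0ms (window 0): ALLOW
  req#2 t=7ms (window 1): ALLOW
  req#3 t=10ms (window 1): ALLOW
  req#4 t=12ms (window 1): ALLOW
  req#5 t=13ms (window 1): DENY
  req#6 t=17ms (window 2): ALLOW
  req#7 t=21ms (window 3): ALLOW
  req#8 t=23ms (window 3): ALLOW
  req#9 t=27ms (window 3): ALLOW
  req#10 t=30ms (window 4): ALLOW
  req#11 t=33ms (window 4): ALLOW
  req#12 t=33ms (window 4): ALLOW

Allowed counts by window: 1 3 1 3 3

Answer: 1 3 1 3 3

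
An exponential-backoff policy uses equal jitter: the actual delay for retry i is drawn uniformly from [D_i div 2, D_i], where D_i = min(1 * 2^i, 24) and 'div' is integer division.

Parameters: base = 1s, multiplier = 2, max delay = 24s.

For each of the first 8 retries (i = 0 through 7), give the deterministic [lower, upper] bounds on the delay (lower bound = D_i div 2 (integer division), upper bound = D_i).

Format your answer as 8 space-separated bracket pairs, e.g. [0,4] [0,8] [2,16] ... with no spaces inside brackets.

Answer: [0,1] [1,2] [2,4] [4,8] [8,16] [12,24] [12,24] [12,24]

Derivation:
Computing bounds per retry:
  i=0: D_i=min(1*2^0,24)=1, bounds=[0,1]
  i=1: D_i=min(1*2^1,24)=2, bounds=[1,2]
  i=2: D_i=min(1*2^2,24)=4, bounds=[2,4]
  i=3: D_i=min(1*2^3,24)=8, bounds=[4,8]
  i=4: D_i=min(1*2^4,24)=16, bounds=[8,16]
  i=5: D_i=min(1*2^5,24)=24, bounds=[12,24]
  i=6: D_i=min(1*2^6,24)=24, bounds=[12,24]
  i=7: D_i=min(1*2^7,24)=24, bounds=[12,24]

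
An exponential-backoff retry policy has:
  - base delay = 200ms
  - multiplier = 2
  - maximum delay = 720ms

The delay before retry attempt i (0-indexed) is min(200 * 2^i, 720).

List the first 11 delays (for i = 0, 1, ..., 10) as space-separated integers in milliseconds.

Answer: 200 400 720 720 720 720 720 720 720 720 720

Derivation:
Computing each delay:
  i=0: min(200*2^0, 720) = 200
  i=1: min(200*2^1, 720) = 400
  i=2: min(200*2^2, 720) = 720
  i=3: min(200*2^3, 720) = 720
  i=4: min(200*2^4, 720) = 720
  i=5: min(200*2^5, 720) = 720
  i=6: min(200*2^6, 720) = 720
  i=7: min(200*2^7, 720) = 720
  i=8: min(200*2^8, 720) = 720
  i=9: min(200*2^9, 720) = 720
  i=10: min(200*2^10, 720) = 720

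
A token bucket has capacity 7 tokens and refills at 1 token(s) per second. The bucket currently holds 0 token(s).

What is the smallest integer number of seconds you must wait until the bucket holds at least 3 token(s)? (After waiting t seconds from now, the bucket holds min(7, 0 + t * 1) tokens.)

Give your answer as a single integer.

Need 0 + t * 1 >= 3, so t >= 3/1.
Smallest integer t = ceil(3/1) = 3.

Answer: 3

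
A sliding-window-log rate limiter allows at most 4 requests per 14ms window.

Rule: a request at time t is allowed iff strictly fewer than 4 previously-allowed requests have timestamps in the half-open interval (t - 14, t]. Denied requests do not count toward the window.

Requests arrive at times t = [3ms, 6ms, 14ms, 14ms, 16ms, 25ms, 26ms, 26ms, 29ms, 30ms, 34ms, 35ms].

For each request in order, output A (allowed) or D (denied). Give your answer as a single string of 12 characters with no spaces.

Tracking allowed requests in the window:
  req#1 t=3ms: ALLOW
  req#2 t=6ms: ALLOW
  req#3 t=14ms: ALLOW
  req#4 t=14ms: ALLOW
  req#5 t=16ms: DENY
  req#6 t=25ms: ALLOW
  req#7 t=26ms: ALLOW
  req#8 t=26ms: DENY
  req#9 t=29ms: ALLOW
  req#10 t=30ms: ALLOW
  req#11 t=34ms: DENY
  req#12 t=35ms: DENY

Answer: AAAADAADAADD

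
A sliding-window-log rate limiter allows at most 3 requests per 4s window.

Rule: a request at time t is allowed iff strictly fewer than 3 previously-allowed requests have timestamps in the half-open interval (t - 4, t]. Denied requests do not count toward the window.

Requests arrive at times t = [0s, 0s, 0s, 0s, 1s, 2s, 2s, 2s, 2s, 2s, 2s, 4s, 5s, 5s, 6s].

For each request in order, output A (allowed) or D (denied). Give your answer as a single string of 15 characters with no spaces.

Tracking allowed requests in the window:
  req#1 t=0s: ALLOW
  req#2 t=0s: ALLOW
  req#3 t=0s: ALLOW
  req#4 t=0s: DENY
  req#5 t=1s: DENY
  req#6 t=2s: DENY
  req#7 t=2s: DENY
  req#8 t=2s: DENY
  req#9 t=2s: DENY
  req#10 t=2s: DENY
  req#11 t=2s: DENY
  req#12 t=4s: ALLOW
  req#13 t=5s: ALLOW
  req#14 t=5s: ALLOW
  req#15 t=6s: DENY

Answer: AAADDDDDDDDAAAD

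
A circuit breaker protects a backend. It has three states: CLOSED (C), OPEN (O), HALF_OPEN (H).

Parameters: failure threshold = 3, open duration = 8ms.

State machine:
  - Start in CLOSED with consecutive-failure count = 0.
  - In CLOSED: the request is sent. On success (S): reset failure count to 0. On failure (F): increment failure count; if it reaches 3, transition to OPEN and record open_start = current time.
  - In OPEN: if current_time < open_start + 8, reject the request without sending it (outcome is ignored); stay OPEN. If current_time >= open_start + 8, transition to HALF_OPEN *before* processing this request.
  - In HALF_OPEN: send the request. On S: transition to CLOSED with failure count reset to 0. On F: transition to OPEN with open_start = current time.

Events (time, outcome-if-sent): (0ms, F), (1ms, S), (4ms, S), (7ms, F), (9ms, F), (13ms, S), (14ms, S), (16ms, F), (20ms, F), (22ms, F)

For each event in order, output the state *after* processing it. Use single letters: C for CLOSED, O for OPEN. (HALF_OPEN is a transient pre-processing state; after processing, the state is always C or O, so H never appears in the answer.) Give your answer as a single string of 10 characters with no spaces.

State after each event:
  event#1 t=0ms outcome=F: state=CLOSED
  event#2 t=1ms outcome=S: state=CLOSED
  event#3 t=4ms outcome=S: state=CLOSED
  event#4 t=7ms outcome=F: state=CLOSED
  event#5 t=9ms outcome=F: state=CLOSED
  event#6 t=13ms outcome=S: state=CLOSED
  event#7 t=14ms outcome=S: state=CLOSED
  event#8 t=16ms outcome=F: state=CLOSED
  event#9 t=20ms outcome=F: state=CLOSED
  event#10 t=22ms outcome=F: state=OPEN

Answer: CCCCCCCCCO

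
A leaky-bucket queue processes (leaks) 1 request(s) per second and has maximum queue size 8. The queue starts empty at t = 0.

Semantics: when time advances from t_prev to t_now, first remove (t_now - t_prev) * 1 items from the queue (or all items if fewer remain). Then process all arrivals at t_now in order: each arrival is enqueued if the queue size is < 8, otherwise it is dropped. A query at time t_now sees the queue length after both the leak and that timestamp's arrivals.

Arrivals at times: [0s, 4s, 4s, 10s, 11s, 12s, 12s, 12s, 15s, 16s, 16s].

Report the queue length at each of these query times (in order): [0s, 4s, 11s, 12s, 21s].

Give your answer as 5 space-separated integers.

Answer: 1 2 1 3 0

Derivation:
Queue lengths at query times:
  query t=0s: backlog = 1
  query t=4s: backlog = 2
  query t=11s: backlog = 1
  query t=12s: backlog = 3
  query t=21s: backlog = 0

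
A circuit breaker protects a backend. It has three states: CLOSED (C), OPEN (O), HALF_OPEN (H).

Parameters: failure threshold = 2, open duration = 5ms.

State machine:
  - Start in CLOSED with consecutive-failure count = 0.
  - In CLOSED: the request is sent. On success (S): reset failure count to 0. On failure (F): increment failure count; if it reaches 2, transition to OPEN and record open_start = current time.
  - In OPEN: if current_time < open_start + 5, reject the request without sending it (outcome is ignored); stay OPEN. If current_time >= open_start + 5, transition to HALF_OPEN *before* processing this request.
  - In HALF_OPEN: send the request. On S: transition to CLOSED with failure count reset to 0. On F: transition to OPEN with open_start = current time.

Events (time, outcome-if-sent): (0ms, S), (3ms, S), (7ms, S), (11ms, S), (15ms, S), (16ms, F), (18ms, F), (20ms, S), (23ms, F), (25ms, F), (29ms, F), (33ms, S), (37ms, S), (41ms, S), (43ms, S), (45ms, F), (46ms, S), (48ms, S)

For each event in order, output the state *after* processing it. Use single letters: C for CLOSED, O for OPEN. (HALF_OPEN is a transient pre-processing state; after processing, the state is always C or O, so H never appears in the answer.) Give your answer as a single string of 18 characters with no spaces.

State after each event:
  event#1 t=0ms outcome=S: state=CLOSED
  event#2 t=3ms outcome=S: state=CLOSED
  event#3 t=7ms outcome=S: state=CLOSED
  event#4 t=11ms outcome=S: state=CLOSED
  event#5 t=15ms outcome=S: state=CLOSED
  event#6 t=16ms outcome=F: state=CLOSED
  event#7 t=18ms outcome=F: state=OPEN
  event#8 t=20ms outcome=S: state=OPEN
  event#9 t=23ms outcome=F: state=OPEN
  event#10 t=25ms outcome=F: state=OPEN
  event#11 t=29ms outcome=F: state=OPEN
  event#12 t=33ms outcome=S: state=OPEN
  event#13 t=37ms outcome=S: state=CLOSED
  event#14 t=41ms outcome=S: state=CLOSED
  event#15 t=43ms outcome=S: state=CLOSED
  event#16 t=45ms outcome=F: state=CLOSED
  event#17 t=46ms outcome=S: state=CLOSED
  event#18 t=48ms outcome=S: state=CLOSED

Answer: CCCCCCOOOOOOCCCCCC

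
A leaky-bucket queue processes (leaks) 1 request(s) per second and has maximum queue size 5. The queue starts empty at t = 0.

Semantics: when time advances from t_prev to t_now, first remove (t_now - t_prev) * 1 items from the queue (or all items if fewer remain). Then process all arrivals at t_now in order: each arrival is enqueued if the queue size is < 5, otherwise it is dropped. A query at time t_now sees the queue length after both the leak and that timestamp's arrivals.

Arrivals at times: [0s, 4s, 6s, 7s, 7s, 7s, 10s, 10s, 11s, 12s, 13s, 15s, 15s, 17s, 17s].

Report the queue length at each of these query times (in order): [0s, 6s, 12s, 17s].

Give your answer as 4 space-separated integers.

Answer: 1 1 2 2

Derivation:
Queue lengths at query times:
  query t=0s: backlog = 1
  query t=6s: backlog = 1
  query t=12s: backlog = 2
  query t=17s: backlog = 2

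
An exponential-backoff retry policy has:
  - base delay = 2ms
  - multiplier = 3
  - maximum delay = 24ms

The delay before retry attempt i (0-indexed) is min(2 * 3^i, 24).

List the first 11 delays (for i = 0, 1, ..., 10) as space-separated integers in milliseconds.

Computing each delay:
  i=0: min(2*3^0, 24) = 2
  i=1: min(2*3^1, 24) = 6
  i=2: min(2*3^2, 24) = 18
  i=3: min(2*3^3, 24) = 24
  i=4: min(2*3^4, 24) = 24
  i=5: min(2*3^5, 24) = 24
  i=6: min(2*3^6, 24) = 24
  i=7: min(2*3^7, 24) = 24
  i=8: min(2*3^8, 24) = 24
  i=9: min(2*3^9, 24) = 24
  i=10: min(2*3^10, 24) = 24

Answer: 2 6 18 24 24 24 24 24 24 24 24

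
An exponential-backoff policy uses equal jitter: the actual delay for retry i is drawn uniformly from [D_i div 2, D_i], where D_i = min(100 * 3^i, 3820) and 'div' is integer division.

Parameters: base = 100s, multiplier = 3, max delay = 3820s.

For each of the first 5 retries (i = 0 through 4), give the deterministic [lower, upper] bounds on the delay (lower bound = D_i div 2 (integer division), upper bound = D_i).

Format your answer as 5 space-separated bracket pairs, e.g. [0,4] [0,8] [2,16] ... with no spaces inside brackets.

Answer: [50,100] [150,300] [450,900] [1350,2700] [1910,3820]

Derivation:
Computing bounds per retry:
  i=0: D_i=min(100*3^0,3820)=100, bounds=[50,100]
  i=1: D_i=min(100*3^1,3820)=300, bounds=[150,300]
  i=2: D_i=min(100*3^2,3820)=900, bounds=[450,900]
  i=3: D_i=min(100*3^3,3820)=2700, bounds=[1350,2700]
  i=4: D_i=min(100*3^4,3820)=3820, bounds=[1910,3820]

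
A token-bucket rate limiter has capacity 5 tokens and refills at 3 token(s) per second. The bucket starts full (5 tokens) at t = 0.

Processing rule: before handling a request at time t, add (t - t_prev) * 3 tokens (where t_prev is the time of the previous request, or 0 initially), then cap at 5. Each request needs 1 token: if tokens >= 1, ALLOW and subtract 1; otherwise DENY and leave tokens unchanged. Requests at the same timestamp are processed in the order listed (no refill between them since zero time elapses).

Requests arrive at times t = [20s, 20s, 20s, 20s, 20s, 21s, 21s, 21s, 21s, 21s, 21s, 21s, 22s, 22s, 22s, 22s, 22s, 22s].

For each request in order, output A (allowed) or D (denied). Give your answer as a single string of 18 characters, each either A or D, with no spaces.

Answer: AAAAAAAADDDDAAADDD

Derivation:
Simulating step by step:
  req#1 t=20s: ALLOW
  req#2 t=20s: ALLOW
  req#3 t=20s: ALLOW
  req#4 t=20s: ALLOW
  req#5 t=20s: ALLOW
  req#6 t=21s: ALLOW
  req#7 t=21s: ALLOW
  req#8 t=21s: ALLOW
  req#9 t=21s: DENY
  req#10 t=21s: DENY
  req#11 t=21s: DENY
  req#12 t=21s: DENY
  req#13 t=22s: ALLOW
  req#14 t=22s: ALLOW
  req#15 t=22s: ALLOW
  req#16 t=22s: DENY
  req#17 t=22s: DENY
  req#18 t=22s: DENY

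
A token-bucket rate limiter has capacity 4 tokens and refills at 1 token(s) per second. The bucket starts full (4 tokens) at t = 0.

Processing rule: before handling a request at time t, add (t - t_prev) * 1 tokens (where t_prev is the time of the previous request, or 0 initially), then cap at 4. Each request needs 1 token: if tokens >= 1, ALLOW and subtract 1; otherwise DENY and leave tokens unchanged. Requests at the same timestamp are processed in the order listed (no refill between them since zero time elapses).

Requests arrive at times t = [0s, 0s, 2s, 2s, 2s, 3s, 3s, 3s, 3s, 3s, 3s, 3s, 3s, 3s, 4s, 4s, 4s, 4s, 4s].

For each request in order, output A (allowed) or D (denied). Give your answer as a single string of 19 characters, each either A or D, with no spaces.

Answer: AAAAAAADDDDDDDADDDD

Derivation:
Simulating step by step:
  req#1 t=0s: ALLOW
  req#2 t=0s: ALLOW
  req#3 t=2s: ALLOW
  req#4 t=2s: ALLOW
  req#5 t=2s: ALLOW
  req#6 t=3s: ALLOW
  req#7 t=3s: ALLOW
  req#8 t=3s: DENY
  req#9 t=3s: DENY
  req#10 t=3s: DENY
  req#11 t=3s: DENY
  req#12 t=3s: DENY
  req#13 t=3s: DENY
  req#14 t=3s: DENY
  req#15 t=4s: ALLOW
  req#16 t=4s: DENY
  req#17 t=4s: DENY
  req#18 t=4s: DENY
  req#19 t=4s: DENY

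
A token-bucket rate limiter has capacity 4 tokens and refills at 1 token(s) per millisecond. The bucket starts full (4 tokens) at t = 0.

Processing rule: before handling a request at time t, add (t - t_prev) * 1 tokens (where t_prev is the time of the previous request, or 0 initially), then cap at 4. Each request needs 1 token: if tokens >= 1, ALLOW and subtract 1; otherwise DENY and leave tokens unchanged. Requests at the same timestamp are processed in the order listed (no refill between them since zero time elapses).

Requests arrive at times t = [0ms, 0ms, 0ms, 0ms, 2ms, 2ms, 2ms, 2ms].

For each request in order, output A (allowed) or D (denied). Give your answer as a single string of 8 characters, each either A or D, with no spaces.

Answer: AAAAAADD

Derivation:
Simulating step by step:
  req#1 t=0ms: ALLOW
  req#2 t=0ms: ALLOW
  req#3 t=0ms: ALLOW
  req#4 t=0ms: ALLOW
  req#5 t=2ms: ALLOW
  req#6 t=2ms: ALLOW
  req#7 t=2ms: DENY
  req#8 t=2ms: DENY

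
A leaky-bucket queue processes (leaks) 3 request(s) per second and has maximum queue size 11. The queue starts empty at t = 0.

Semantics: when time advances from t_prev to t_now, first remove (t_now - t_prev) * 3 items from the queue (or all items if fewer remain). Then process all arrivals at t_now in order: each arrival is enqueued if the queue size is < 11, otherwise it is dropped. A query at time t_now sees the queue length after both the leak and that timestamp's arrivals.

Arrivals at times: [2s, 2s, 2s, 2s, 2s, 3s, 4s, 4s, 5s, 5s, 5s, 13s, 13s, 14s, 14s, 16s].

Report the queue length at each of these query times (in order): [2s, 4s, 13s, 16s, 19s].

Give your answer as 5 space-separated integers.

Queue lengths at query times:
  query t=2s: backlog = 5
  query t=4s: backlog = 2
  query t=13s: backlog = 2
  query t=16s: backlog = 1
  query t=19s: backlog = 0

Answer: 5 2 2 1 0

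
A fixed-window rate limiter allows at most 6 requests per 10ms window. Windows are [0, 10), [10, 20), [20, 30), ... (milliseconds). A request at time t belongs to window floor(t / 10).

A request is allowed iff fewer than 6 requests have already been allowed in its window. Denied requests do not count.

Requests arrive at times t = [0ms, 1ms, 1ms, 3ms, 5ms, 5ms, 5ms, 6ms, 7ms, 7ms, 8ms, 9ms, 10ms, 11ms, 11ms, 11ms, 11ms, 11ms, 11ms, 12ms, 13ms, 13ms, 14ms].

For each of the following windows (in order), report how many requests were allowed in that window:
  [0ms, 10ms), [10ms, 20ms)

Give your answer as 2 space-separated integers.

Answer: 6 6

Derivation:
Processing requests:
  req#1 t=0ms (window 0): ALLOW
  req#2 t=1ms (window 0): ALLOW
  req#3 t=1ms (window 0): ALLOW
  req#4 t=3ms (window 0): ALLOW
  req#5 t=5ms (window 0): ALLOW
  req#6 t=5ms (window 0): ALLOW
  req#7 t=5ms (window 0): DENY
  req#8 t=6ms (window 0): DENY
  req#9 t=7ms (window 0): DENY
  req#10 t=7ms (window 0): DENY
  req#11 t=8ms (window 0): DENY
  req#12 t=9ms (window 0): DENY
  req#13 t=10ms (window 1): ALLOW
  req#14 t=11ms (window 1): ALLOW
  req#15 t=11ms (window 1): ALLOW
  req#16 t=11ms (window 1): ALLOW
  req#17 t=11ms (window 1): ALLOW
  req#18 t=11ms (window 1): ALLOW
  req#19 t=11ms (window 1): DENY
  req#20 t=12ms (window 1): DENY
  req#21 t=13ms (window 1): DENY
  req#22 t=13ms (window 1): DENY
  req#23 t=14ms (window 1): DENY

Allowed counts by window: 6 6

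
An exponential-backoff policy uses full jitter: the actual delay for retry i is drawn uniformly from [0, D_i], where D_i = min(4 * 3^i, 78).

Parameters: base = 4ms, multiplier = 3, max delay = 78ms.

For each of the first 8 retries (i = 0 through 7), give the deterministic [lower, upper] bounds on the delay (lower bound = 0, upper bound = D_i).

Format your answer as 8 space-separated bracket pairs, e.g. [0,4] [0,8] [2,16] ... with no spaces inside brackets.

Computing bounds per retry:
  i=0: D_i=min(4*3^0,78)=4, bounds=[0,4]
  i=1: D_i=min(4*3^1,78)=12, bounds=[0,12]
  i=2: D_i=min(4*3^2,78)=36, bounds=[0,36]
  i=3: D_i=min(4*3^3,78)=78, bounds=[0,78]
  i=4: D_i=min(4*3^4,78)=78, bounds=[0,78]
  i=5: D_i=min(4*3^5,78)=78, bounds=[0,78]
  i=6: D_i=min(4*3^6,78)=78, bounds=[0,78]
  i=7: D_i=min(4*3^7,78)=78, bounds=[0,78]

Answer: [0,4] [0,12] [0,36] [0,78] [0,78] [0,78] [0,78] [0,78]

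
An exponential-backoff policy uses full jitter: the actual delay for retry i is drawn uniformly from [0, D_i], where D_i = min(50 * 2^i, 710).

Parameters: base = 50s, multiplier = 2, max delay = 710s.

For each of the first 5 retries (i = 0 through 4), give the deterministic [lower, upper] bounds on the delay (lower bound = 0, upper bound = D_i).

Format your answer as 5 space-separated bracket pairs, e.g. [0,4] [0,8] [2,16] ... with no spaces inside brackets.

Computing bounds per retry:
  i=0: D_i=min(50*2^0,710)=50, bounds=[0,50]
  i=1: D_i=min(50*2^1,710)=100, bounds=[0,100]
  i=2: D_i=min(50*2^2,710)=200, bounds=[0,200]
  i=3: D_i=min(50*2^3,710)=400, bounds=[0,400]
  i=4: D_i=min(50*2^4,710)=710, bounds=[0,710]

Answer: [0,50] [0,100] [0,200] [0,400] [0,710]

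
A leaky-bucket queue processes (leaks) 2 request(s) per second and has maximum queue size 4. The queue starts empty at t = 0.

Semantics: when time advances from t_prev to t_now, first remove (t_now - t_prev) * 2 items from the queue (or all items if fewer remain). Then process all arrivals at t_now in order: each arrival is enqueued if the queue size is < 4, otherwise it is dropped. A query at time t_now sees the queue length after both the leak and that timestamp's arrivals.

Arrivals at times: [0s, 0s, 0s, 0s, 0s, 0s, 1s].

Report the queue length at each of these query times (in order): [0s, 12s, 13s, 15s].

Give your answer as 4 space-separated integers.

Answer: 4 0 0 0

Derivation:
Queue lengths at query times:
  query t=0s: backlog = 4
  query t=12s: backlog = 0
  query t=13s: backlog = 0
  query t=15s: backlog = 0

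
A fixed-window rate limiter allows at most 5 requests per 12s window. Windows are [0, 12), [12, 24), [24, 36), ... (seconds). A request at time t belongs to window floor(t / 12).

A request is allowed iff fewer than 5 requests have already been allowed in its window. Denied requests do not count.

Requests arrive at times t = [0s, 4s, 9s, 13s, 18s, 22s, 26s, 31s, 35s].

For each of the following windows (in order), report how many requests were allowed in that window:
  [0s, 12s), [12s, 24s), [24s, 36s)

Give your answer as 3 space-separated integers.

Processing requests:
  req#1 t=0s (window 0): ALLOW
  req#2 t=4s (window 0): ALLOW
  req#3 t=9s (window 0): ALLOW
  req#4 t=13s (window 1): ALLOW
  req#5 t=18s (window 1): ALLOW
  req#6 t=22s (window 1): ALLOW
  req#7 t=26s (window 2): ALLOW
  req#8 t=31s (window 2): ALLOW
  req#9 t=35s (window 2): ALLOW

Allowed counts by window: 3 3 3

Answer: 3 3 3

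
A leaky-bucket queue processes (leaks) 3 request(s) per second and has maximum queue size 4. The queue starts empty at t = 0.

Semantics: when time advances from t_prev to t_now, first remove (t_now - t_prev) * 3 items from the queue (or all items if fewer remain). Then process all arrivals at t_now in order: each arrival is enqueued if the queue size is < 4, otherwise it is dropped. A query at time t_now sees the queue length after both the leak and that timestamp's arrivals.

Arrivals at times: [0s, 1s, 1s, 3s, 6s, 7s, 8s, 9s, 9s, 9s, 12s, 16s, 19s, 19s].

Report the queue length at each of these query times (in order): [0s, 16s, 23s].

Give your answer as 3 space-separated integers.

Queue lengths at query times:
  query t=0s: backlog = 1
  query t=16s: backlog = 1
  query t=23s: backlog = 0

Answer: 1 1 0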